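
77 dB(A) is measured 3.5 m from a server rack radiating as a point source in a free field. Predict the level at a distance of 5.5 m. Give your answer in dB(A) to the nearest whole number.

Point-source attenuation: ΔL = 20·log₁₀(r₂/r₁) = 20·log₁₀(5.5/3.5) = 3.926 dB.
L₂ = 77 − 20·log₁₀(5.5/3.5) = 77 − 3.926 = 73.07 dB(A).

73 dB(A)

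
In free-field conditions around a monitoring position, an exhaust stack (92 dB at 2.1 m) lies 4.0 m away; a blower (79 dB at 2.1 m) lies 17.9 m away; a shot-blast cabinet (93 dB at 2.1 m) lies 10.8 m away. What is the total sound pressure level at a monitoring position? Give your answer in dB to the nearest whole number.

87 dB

First find each source's level at the receiver (point-source: −20·log₁₀(r/r_ref)), then combine on an intensity basis.
exhaust stack: 92 − 20·log₁₀(4.0/2.1) = 92 − 5.60 = 86.40 dB.
blower: 79 − 20·log₁₀(17.9/2.1) = 79 − 18.61 = 60.39 dB.
shot-blast cabinet: 93 − 20·log₁₀(10.8/2.1) = 93 − 14.22 = 78.78 dB.
Σ 10^(L/10) = 5.134e+08 → L_total = 10·log₁₀(5.134e+08) = 87.10 dB.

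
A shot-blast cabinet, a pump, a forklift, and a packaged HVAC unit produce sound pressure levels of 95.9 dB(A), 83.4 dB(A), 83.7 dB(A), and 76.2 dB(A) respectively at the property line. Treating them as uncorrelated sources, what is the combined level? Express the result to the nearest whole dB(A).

Incoherent sources combine by intensity addition: L_total = 10·log₁₀(Σ 10^(L_i/10)).
Σ 10^(L/10) = 10^(95.9/10) + 10^(83.4/10) + 10^(83.7/10) + 10^(76.2/10) = 4.385e+09.
L_total = 10·log₁₀(4.385e+09) = 96.42 dB(A).

96 dB(A)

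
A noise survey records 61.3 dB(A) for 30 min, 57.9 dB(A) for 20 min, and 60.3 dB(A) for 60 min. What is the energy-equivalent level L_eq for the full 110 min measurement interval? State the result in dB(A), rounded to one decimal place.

The energy average is taken in the linear domain: L_eq = 10·log₁₀[(Σ tᵢ·10^(Lᵢ/10))/T], T = 110 min.
Σ tᵢ·10^(Lᵢ/10) = 30·10^(61.3/10) + 20·10^(57.9/10) + 60·10^(60.3/10) = 1.171e+08.
L_eq = 10·log₁₀(1.171e+08/110) = 60.27 dB(A).

60.3 dB(A)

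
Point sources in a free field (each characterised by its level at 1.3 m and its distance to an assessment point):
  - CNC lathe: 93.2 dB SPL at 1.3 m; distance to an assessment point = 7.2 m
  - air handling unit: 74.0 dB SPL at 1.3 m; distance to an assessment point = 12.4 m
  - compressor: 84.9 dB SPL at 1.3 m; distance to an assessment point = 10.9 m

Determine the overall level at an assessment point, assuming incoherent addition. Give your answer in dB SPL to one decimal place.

78.6 dB SPL

Apply inverse-square spreading to bring every level to the receiver, then sum 10^(L/10).
CNC lathe: 93.2 − 20·log₁₀(7.2/1.3) = 93.2 − 14.87 = 78.33 dB SPL.
air handling unit: 74.0 − 20·log₁₀(12.4/1.3) = 74.0 − 19.59 = 54.41 dB SPL.
compressor: 84.9 − 20·log₁₀(10.9/1.3) = 84.9 − 18.47 = 66.43 dB SPL.
Σ 10^(L/10) = 7.278e+07 → L_total = 10·log₁₀(7.278e+07) = 78.62 dB SPL.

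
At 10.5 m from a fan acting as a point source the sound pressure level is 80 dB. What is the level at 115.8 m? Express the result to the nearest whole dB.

59 dB

Spherical spreading from a point source gives a 20·log₁₀(r₂/r₁) drop.
L₂ = 80 − 20·log₁₀(115.8/10.5) = 80 − 20.850 = 59.15 dB.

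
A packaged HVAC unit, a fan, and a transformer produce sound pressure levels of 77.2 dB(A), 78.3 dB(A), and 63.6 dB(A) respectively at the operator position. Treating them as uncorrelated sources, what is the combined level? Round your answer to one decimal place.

Incoherent sources combine by intensity addition: L_total = 10·log₁₀(Σ 10^(L_i/10)).
Σ 10^(L/10) = 10^(77.2/10) + 10^(78.3/10) + 10^(63.6/10) = 1.224e+08.
L_total = 10·log₁₀(1.224e+08) = 80.88 dB(A).

80.9 dB(A)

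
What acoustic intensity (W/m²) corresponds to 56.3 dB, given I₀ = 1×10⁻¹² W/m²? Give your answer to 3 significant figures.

4.27e-07 W/m²

I = I₀·10^(L/10) = 10⁻¹² × 10^(56.3/10) = 10^(-6.370).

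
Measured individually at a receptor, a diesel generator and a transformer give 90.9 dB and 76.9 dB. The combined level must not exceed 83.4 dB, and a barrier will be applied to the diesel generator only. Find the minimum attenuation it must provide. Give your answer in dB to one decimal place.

8.6 dB

Everything except the diesel generator sums to 10^(76.9/10) = 4.898e+07 in linear terms, 76.90 dB.
To meet 83.4 dB overall, the treated diesel generator may contribute at most 10^(83.4/10) − 4.898e+07 = 1.698e+08, i.e. 82.30 dB.
So the diesel generator must be reduced from 90.9 to 82.30 dB: IL = 8.60 dB.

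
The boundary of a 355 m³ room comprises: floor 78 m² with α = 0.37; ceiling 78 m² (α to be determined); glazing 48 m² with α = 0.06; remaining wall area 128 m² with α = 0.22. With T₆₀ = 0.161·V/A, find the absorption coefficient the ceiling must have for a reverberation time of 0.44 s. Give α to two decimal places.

0.90

Required total absorption A = 0.161·355/0.44 = 129.90 m².
Absorption from the other surfaces = 78·0.37 + 48·0.06 + 128·0.22 = 59.90 m², so the ceiling must supply 70.00 m² over 78 m².
α = 70.00/78 = 0.897.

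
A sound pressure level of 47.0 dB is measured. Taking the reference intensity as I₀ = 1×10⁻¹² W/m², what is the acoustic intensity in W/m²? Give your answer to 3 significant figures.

I = I₀·10^(L/10) = 10⁻¹² × 10^(47.0/10) = 10^(-7.300).

5.01e-08 W/m²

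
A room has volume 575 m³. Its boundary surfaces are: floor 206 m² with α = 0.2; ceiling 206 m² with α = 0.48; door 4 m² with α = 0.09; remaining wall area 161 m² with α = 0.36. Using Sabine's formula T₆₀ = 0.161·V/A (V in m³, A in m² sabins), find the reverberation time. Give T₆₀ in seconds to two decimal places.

Summing Sᵢαᵢ: 206·0.2 + 206·0.48 + 4·0.09 + 161·0.36 = 198.40 m².
T₆₀ = 0.161·V/A = 0.161·575/198.40 = 0.467 s.

0.47 s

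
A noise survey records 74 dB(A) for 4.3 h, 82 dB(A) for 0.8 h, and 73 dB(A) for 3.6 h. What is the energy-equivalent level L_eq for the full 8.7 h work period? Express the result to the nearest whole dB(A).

The energy average is taken in the linear domain: L_eq = 10·log₁₀[(Σ tᵢ·10^(Lᵢ/10))/T], T = 8.7 h.
Σ tᵢ·10^(Lᵢ/10) = 4.3·10^(74/10) + 0.8·10^(82/10) + 3.6·10^(73/10) = 3.066e+08.
L_eq = 10·log₁₀(3.066e+08/8.7) = 75.47 dB(A).

75 dB(A)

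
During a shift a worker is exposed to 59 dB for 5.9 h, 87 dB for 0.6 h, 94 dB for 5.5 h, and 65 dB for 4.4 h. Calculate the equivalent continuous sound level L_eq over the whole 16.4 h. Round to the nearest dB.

89 dB

The energy average is taken in the linear domain: L_eq = 10·log₁₀[(Σ tᵢ·10^(Lᵢ/10))/T], T = 16.4 h.
Σ tᵢ·10^(Lᵢ/10) = 5.9·10^(59/10) + 0.6·10^(87/10) + 5.5·10^(94/10) + 4.4·10^(65/10) = 1.413e+10.
L_eq = 10·log₁₀(1.413e+10/16.4) = 89.35 dB.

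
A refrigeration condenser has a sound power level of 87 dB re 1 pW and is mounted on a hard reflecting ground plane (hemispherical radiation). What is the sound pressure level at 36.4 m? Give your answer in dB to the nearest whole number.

L_p = L_w − 10·log₁₀(2π·r²) with r = 36.4 m.
2π·r² = 8325 m², 10·log₁₀ of that is 39.204 dB.
L_p = 87 − 39.204 = 47.80 dB.

48 dB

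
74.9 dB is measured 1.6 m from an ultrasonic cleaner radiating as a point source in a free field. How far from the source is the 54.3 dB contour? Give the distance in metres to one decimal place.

The 20.6 dB drop corresponds to a distance ratio of 10^(20.6/20) for a point source.
r₂ = 1.6·10^((74.9−54.3)/20) = 1.6·10^(20.6/20) = 17.14 m.

17.1 m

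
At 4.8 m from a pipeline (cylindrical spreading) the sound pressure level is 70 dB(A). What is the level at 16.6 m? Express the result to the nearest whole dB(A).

65 dB(A)

Line-source attenuation: ΔL = 10·log₁₀(r₂/r₁) = 10·log₁₀(16.6/4.8) = 5.389 dB.
L₂ = 70 − 10·log₁₀(16.6/4.8) = 70 − 5.389 = 64.61 dB(A).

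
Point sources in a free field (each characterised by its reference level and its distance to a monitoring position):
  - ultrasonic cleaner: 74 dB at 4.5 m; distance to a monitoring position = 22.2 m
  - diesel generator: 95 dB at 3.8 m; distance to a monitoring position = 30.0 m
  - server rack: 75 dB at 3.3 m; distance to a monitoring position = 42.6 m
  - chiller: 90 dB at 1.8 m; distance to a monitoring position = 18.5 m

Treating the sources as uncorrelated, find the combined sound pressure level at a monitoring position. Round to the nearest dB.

Propagate each source to the receiver with L = L_ref − 20·log₁₀(r/r_ref), then add intensities.
ultrasonic cleaner: 74 − 20·log₁₀(22.2/4.5) = 74 − 13.86 = 60.14 dB.
diesel generator: 95 − 20·log₁₀(30.0/3.8) = 95 − 17.95 = 77.05 dB.
server rack: 75 − 20·log₁₀(42.6/3.3) = 75 − 22.22 = 52.78 dB.
chiller: 90 − 20·log₁₀(18.5/1.8) = 90 − 20.24 = 69.76 dB.
Σ 10^(L/10) = 6.143e+07 → L_total = 10·log₁₀(6.143e+07) = 77.88 dB.

78 dB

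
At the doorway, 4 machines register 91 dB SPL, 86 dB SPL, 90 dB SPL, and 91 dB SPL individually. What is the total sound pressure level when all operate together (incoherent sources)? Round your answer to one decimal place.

95.9 dB SPL

Incoherent sources combine by intensity addition: L_total = 10·log₁₀(Σ 10^(L_i/10)).
Σ 10^(L/10) = 10^(91/10) + 10^(86/10) + 10^(90/10) + 10^(91/10) = 3.916e+09.
L_total = 10·log₁₀(3.916e+09) = 95.93 dB SPL.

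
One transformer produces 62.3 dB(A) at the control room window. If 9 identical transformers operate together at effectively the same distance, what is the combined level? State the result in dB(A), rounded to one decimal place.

L_total = L₁ + 10·log₁₀ N for N identical incoherent sources.
L_total = 62.3 + 10·log₁₀(9) = 62.3 + 9.542 = 71.84 dB(A).

71.8 dB(A)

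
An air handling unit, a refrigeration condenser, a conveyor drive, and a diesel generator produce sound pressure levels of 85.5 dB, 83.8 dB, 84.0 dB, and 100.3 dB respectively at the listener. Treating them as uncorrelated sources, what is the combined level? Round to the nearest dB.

Incoherent sources combine by intensity addition: L_total = 10·log₁₀(Σ 10^(L_i/10)).
Σ 10^(L/10) = 10^(85.5/10) + 10^(83.8/10) + 10^(84.0/10) + 10^(100.3/10) = 1.156e+10.
L_total = 10·log₁₀(1.156e+10) = 100.63 dB.

101 dB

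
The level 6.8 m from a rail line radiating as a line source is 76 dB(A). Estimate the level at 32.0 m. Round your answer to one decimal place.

For a line source, L₂ = L₁ − 10·log₁₀(r₂/r₁).
L₂ = 76 − 10·log₁₀(32.0/6.8) = 76 − 6.726 = 69.27 dB(A).

69.3 dB(A)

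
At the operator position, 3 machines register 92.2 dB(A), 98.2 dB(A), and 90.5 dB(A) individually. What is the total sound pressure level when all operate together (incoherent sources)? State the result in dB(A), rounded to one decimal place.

Incoherent sources combine by intensity addition: L_total = 10·log₁₀(Σ 10^(L_i/10)).
Σ 10^(L/10) = 10^(92.2/10) + 10^(98.2/10) + 10^(90.5/10) = 9.389e+09.
L_total = 10·log₁₀(9.389e+09) = 99.73 dB(A).

99.7 dB(A)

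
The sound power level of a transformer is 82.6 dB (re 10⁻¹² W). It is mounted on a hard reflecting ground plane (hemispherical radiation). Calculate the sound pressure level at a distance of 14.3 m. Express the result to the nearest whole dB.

52 dB

Free-field hemispherical radiation: L_p = L_w − 10·log₁₀(2π·r²), r = 14.3 m.
2π·r² = 1285 m², 10·log₁₀ of that is 31.089 dB.
L_p = 82.6 − 31.089 = 51.51 dB.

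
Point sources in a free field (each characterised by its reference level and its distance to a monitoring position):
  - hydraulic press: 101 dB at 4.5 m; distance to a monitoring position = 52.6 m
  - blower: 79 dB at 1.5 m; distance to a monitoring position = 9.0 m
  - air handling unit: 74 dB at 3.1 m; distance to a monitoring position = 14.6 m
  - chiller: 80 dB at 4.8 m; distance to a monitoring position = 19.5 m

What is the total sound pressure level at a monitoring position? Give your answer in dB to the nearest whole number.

First find each source's level at the receiver (point-source: −20·log₁₀(r/r_ref)), then combine on an intensity basis.
hydraulic press: 101 − 20·log₁₀(52.6/4.5) = 101 − 21.36 = 79.64 dB.
blower: 79 − 20·log₁₀(9.0/1.5) = 79 − 15.56 = 63.44 dB.
air handling unit: 74 − 20·log₁₀(14.6/3.1) = 74 − 13.46 = 60.54 dB.
chiller: 80 − 20·log₁₀(19.5/4.8) = 80 − 12.18 = 67.82 dB.
Σ 10^(L/10) = 1.015e+08 → L_total = 10·log₁₀(1.015e+08) = 80.07 dB.

80 dB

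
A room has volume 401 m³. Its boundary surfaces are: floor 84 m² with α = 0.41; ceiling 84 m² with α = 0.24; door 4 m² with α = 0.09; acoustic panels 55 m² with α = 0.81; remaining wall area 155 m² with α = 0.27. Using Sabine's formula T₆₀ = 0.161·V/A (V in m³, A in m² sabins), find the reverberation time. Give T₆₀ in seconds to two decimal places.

Total absorption A = 84·0.41 + 84·0.24 + 4·0.09 + 55·0.81 + 155·0.27 = 141.36 m² sabins.
T₆₀ = 0.161 × 401 / 141.36 = 0.457 s.

0.46 s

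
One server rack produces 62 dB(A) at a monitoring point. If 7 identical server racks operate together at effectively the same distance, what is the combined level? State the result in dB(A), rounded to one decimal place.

70.5 dB(A)

L_total = L₁ + 10·log₁₀ N for N identical incoherent sources.
L_total = 62 + 10·log₁₀(7) = 62 + 8.451 = 70.45 dB(A).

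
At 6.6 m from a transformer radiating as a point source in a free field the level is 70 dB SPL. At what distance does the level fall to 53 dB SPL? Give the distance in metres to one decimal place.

The 17.0 dB drop corresponds to a distance ratio of 10^(17.0/20) for a point source.
r₂ = 6.6·10^((70−53)/20) = 6.6·10^(17.0/20) = 46.72 m.

46.7 m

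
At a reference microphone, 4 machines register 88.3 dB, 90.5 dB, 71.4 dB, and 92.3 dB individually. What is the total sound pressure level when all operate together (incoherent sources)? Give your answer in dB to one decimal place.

For uncorrelated sources the intensities add, so convert each level to linear form, sum, and take 10·log₁₀ of the total.
Σ 10^(L/10) = 10^(88.3/10) + 10^(90.5/10) + 10^(71.4/10) + 10^(92.3/10) = 3.510e+09.
L_total = 10·log₁₀(3.510e+09) = 95.45 dB.

95.5 dB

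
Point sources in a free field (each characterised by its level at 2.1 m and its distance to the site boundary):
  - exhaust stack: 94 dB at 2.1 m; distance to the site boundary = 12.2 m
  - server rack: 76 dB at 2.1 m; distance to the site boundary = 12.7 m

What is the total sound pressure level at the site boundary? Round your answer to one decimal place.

Propagate each source to the receiver with L = L_ref − 20·log₁₀(r/r_ref), then add intensities.
exhaust stack: 94 − 20·log₁₀(12.2/2.1) = 94 − 15.28 = 78.72 dB.
server rack: 76 − 20·log₁₀(12.7/2.1) = 76 − 15.63 = 60.37 dB.
Σ 10^(L/10) = 7.551e+07 → L_total = 10·log₁₀(7.551e+07) = 78.78 dB.

78.8 dB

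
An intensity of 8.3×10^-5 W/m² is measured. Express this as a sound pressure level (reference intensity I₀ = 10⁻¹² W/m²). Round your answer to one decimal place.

79.2 dB

L = 10·log₁₀(I/I₀) = 10·log₁₀(8.3×10^-5/10⁻¹²) = 10·log₁₀(8.3×10^7).
L = 10·(0.9191 + 7) = 79.19 dB.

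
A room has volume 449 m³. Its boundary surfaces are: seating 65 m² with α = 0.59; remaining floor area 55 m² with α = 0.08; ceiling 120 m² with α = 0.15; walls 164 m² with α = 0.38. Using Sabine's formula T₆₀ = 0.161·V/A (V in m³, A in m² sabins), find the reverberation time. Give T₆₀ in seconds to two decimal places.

A = Σ Sᵢαᵢ = 65·0.59 + 55·0.08 + 120·0.15 + 164·0.38 = 123.07 m².
T₆₀ = 0.161·V/A = 0.161·449/123.07 = 0.587 s.

0.59 s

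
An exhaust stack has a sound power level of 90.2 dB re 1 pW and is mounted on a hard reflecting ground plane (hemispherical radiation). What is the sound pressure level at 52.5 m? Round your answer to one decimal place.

L_p = L_w − 10·log₁₀(2π·r²) with r = 52.5 m.
2π·r² = 1.732e+04 m², 10·log₁₀ of that is 42.385 dB.
L_p = 90.2 − 42.385 = 47.82 dB.

47.8 dB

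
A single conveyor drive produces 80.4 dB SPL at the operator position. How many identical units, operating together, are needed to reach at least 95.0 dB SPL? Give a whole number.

29

The shortfall is 95.0 − 80.4 = 14.6 dB, and N units add 10·log₁₀ N, so need 10·log₁₀ N ≥ 14.6.
N ≥ 10^(14.6/10) = 28.840, so N = 29.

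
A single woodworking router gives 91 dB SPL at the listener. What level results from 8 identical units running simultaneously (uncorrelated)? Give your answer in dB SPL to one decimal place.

100.0 dB SPL

N identical incoherent sources raise the level by 10·log₁₀ N.
L_total = 91 + 10·log₁₀(8) = 91 + 9.031 = 100.03 dB SPL.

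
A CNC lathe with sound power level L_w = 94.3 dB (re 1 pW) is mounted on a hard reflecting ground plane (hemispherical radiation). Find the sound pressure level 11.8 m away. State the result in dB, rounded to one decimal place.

64.9 dB

Free-field hemispherical radiation: L_p = L_w − 10·log₁₀(2π·r²), r = 11.8 m.
2π·r² = 874.9 m², 10·log₁₀ of that is 29.419 dB.
L_p = 94.3 − 29.419 = 64.88 dB.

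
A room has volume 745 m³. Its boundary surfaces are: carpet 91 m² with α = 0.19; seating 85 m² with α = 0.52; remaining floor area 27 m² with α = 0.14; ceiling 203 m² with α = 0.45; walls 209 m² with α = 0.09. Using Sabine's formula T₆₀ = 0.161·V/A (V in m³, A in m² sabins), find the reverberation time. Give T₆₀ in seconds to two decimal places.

0.68 s

A = Σ Sᵢαᵢ = 91·0.19 + 85·0.52 + 27·0.14 + 203·0.45 + 209·0.09 = 175.43 m².
T₆₀ = 0.161·V/A = 0.161·745/175.43 = 0.684 s.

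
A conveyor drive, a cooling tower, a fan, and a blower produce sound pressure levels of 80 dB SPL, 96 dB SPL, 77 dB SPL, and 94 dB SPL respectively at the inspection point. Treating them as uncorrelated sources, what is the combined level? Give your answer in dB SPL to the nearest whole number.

For uncorrelated sources the intensities add, so convert each level to linear form, sum, and take 10·log₁₀ of the total.
Σ 10^(L/10) = 10^(80/10) + 10^(96/10) + 10^(77/10) + 10^(94/10) = 6.643e+09.
L_total = 10·log₁₀(6.643e+09) = 98.22 dB SPL.

98 dB SPL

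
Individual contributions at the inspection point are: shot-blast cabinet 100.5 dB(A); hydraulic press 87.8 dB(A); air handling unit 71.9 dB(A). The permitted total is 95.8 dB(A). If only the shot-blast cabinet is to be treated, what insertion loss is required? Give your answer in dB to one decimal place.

Everything except the shot-blast cabinet sums to 10^(87.8/10) + 10^(71.9/10) = 6.180e+08 in linear terms, 87.91 dB(A).
The limit corresponds to 10^(95.8/10) = 3.802e+09; subtracting the fixed part leaves 3.184e+09 for the shot-blast cabinet, i.e. 95.03 dB(A).
So the shot-blast cabinet must be reduced from 100.5 to 95.03 dB(A): IL = 5.47 dB.

5.5 dB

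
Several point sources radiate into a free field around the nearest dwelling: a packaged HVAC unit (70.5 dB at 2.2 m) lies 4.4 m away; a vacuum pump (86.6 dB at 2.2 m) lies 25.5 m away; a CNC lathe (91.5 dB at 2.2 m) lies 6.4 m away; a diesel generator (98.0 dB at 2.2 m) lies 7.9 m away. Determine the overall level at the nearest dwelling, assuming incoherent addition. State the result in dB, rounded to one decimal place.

88.2 dB

First find each source's level at the receiver (point-source: −20·log₁₀(r/r_ref)), then combine on an intensity basis.
packaged HVAC unit: 70.5 − 20·log₁₀(4.4/2.2) = 70.5 − 6.02 = 64.48 dB.
vacuum pump: 86.6 − 20·log₁₀(25.5/2.2) = 86.6 − 21.28 = 65.32 dB.
CNC lathe: 91.5 − 20·log₁₀(6.4/2.2) = 91.5 − 9.28 = 82.22 dB.
diesel generator: 98.0 − 20·log₁₀(7.9/2.2) = 98.0 − 11.10 = 86.90 dB.
Σ 10^(L/10) = 6.624e+08 → L_total = 10·log₁₀(6.624e+08) = 88.21 dB.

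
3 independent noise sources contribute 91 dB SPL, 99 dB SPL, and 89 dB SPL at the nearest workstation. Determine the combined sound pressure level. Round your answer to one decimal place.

100.0 dB SPL

Incoherent sources combine by intensity addition: L_total = 10·log₁₀(Σ 10^(L_i/10)).
Σ 10^(L/10) = 10^(91/10) + 10^(99/10) + 10^(89/10) = 9.997e+09.
L_total = 10·log₁₀(9.997e+09) = 100.00 dB SPL.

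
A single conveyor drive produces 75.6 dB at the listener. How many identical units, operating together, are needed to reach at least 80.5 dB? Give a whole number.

4

N identical sources give L₁ + 10·log₁₀ N, so require 10·log₁₀ N ≥ 80.5 − 75.6 = 4.9 dB.
N ≥ 10^(4.9/10) = 3.090, so N = 4.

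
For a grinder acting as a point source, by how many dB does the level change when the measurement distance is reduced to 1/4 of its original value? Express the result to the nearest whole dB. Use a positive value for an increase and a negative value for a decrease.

+12 dB

Point-source spreading: ΔL = −20·log₁₀(r₂/r₁).
ΔL = −20·log₁₀(0.25) = +12.04 dB.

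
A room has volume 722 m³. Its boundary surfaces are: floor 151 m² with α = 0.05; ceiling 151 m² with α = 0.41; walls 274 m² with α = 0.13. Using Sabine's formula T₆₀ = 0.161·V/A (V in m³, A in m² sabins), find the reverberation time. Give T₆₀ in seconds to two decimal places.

Summing Sᵢαᵢ: 151·0.05 + 151·0.41 + 274·0.13 = 105.08 m².
T₆₀ = 0.161 × 722 / 105.08 = 1.106 s.

1.11 s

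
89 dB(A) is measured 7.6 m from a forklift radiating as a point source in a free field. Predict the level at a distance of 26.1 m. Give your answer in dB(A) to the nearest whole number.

78 dB(A)

Point-source attenuation: ΔL = 20·log₁₀(r₂/r₁) = 20·log₁₀(26.1/7.6) = 10.717 dB.
L₂ = 89 − 20·log₁₀(26.1/7.6) = 89 − 10.717 = 78.28 dB(A).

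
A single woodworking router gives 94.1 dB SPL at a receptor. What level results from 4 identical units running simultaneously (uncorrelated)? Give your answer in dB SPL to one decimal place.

100.1 dB SPL

With 4 equal, uncorrelated contributions the intensity is 4× that of one unit, giving a rise of 10·log₁₀ 4.
L_total = 94.1 + 10·log₁₀(4) = 94.1 + 6.021 = 100.12 dB SPL.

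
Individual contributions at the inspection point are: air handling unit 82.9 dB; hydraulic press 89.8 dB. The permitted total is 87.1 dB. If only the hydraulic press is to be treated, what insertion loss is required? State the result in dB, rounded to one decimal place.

4.8 dB

Everything except the hydraulic press sums to 10^(82.9/10) = 1.950e+08 in linear terms, 82.90 dB.
To meet 87.1 dB overall, the treated hydraulic press may contribute at most 10^(87.1/10) − 1.950e+08 = 3.179e+08, i.e. 85.02 dB.
Required insertion loss = 89.8 − 85.02 = 4.78 dB.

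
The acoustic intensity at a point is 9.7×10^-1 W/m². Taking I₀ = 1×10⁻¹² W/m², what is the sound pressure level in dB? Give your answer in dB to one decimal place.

L = 10·log₁₀(I/I₀) = 10·log₁₀(9.7×10^-1/10⁻¹²) = 10·log₁₀(9.7×10^11).
L = 10·(0.9868 + 11) = 119.87 dB.

119.9 dB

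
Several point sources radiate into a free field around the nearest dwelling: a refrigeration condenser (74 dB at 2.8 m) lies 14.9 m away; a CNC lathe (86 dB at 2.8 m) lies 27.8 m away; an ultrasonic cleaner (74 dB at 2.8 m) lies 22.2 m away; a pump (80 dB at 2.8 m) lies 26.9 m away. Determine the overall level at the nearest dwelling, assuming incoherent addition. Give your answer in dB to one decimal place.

Propagate each source to the receiver with L = L_ref − 20·log₁₀(r/r_ref), then add intensities.
refrigeration condenser: 74 − 20·log₁₀(14.9/2.8) = 74 − 14.52 = 59.48 dB.
CNC lathe: 86 − 20·log₁₀(27.8/2.8) = 86 − 19.94 = 66.06 dB.
ultrasonic cleaner: 74 − 20·log₁₀(22.2/2.8) = 74 − 17.98 = 56.02 dB.
pump: 80 − 20·log₁₀(26.9/2.8) = 80 − 19.65 = 60.35 dB.
Σ 10^(L/10) = 6.409e+06 → L_total = 10·log₁₀(6.409e+06) = 68.07 dB.

68.1 dB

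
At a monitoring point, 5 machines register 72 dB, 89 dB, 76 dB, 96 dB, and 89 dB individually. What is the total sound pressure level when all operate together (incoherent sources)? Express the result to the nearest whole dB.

98 dB

For uncorrelated sources the intensities add, so convert each level to linear form, sum, and take 10·log₁₀ of the total.
Σ 10^(L/10) = 10^(72/10) + 10^(89/10) + 10^(76/10) + 10^(96/10) + 10^(89/10) = 5.625e+09.
L_total = 10·log₁₀(5.625e+09) = 97.50 dB.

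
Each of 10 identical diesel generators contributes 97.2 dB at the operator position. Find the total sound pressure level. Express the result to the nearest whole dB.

With 10 equal, uncorrelated contributions the intensity is 10× that of one unit, giving a rise of 10·log₁₀ 10.
L_total = 97.2 + 10·log₁₀(10) = 97.2 + 10.000 = 107.20 dB.

107 dB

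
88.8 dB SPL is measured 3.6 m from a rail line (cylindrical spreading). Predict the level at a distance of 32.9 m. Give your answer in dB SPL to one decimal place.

For a line source, L₂ = L₁ − 10·log₁₀(r₂/r₁).
L₂ = 88.8 − 10·log₁₀(32.9/3.6) = 88.8 − 9.609 = 79.19 dB SPL.

79.2 dB SPL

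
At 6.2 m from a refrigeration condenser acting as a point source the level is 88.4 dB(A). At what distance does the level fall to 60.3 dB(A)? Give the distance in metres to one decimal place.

The 28.1 dB drop corresponds to a distance ratio of 10^(28.1/20) for a point source.
r₂ = 6.2·10^((88.4−60.3)/20) = 6.2·10^(28.1/20) = 157.54 m.

157.5 m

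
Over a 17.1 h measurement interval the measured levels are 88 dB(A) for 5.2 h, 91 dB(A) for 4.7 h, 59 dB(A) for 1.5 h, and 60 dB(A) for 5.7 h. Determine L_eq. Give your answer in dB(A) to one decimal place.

L_eq = 10·log₁₀[(1/T)·Σ tᵢ·10^(Lᵢ/10)] with T = 17.1 h.
Σ tᵢ·10^(Lᵢ/10) = 5.2·10^(88/10) + 4.7·10^(91/10) + 1.5·10^(59/10) + 5.7·10^(60/10) = 9.205e+09.
L_eq = 10·log₁₀(9.205e+09/17.1) = 87.31 dB(A).

87.3 dB(A)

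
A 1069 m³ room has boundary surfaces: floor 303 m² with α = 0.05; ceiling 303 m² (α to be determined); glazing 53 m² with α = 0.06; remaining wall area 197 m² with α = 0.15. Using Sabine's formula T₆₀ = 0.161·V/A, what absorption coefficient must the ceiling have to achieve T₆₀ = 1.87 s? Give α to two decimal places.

0.15

A = 0.161·V/T₆₀ = 0.161·1069/1.87 = 92.04 m² sabins.
Absorption from the other surfaces = 303·0.05 + 53·0.06 + 197·0.15 = 47.88 m², so the ceiling must supply 44.16 m² over 303 m².
α = 44.16/303 = 0.146.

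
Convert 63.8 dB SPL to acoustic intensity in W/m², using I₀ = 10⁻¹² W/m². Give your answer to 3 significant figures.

2.40e-06 W/m²

I/I₀ = 10^(63.8/10) = 2.399e+06, so I = 2.399e+06 × 10⁻¹² W/m².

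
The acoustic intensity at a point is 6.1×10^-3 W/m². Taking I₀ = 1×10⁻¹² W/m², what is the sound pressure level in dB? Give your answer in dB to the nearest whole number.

98 dB

I/I₀ = 6.1×10^-3/10⁻¹² = 6.1×10^9, and L = 10·log₁₀(I/I₀).
L = 10·(0.7853 + 9) = 97.85 dB.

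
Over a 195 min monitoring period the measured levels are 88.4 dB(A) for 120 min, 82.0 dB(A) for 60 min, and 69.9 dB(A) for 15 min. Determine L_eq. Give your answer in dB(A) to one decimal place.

86.8 dB(A)

Weight each interval's intensity by its duration and average over T = 195 min:
Σ tᵢ·10^(Lᵢ/10) = 120·10^(88.4/10) + 60·10^(82.0/10) + 15·10^(69.9/10) = 9.268e+10.
L_eq = 10·log₁₀(9.268e+10/195) = 86.77 dB(A).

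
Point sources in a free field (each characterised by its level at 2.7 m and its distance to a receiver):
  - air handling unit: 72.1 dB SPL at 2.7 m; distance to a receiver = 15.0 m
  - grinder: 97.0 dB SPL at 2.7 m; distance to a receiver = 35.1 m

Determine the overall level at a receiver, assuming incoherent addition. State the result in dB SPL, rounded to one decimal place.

Apply inverse-square spreading to bring every level to the receiver, then sum 10^(L/10).
air handling unit: 72.1 − 20·log₁₀(15.0/2.7) = 72.1 − 14.89 = 57.21 dB SPL.
grinder: 97.0 − 20·log₁₀(35.1/2.7) = 97.0 − 22.28 = 74.72 dB SPL.
Σ 10^(L/10) = 3.018e+07 → L_total = 10·log₁₀(3.018e+07) = 74.80 dB SPL.

74.8 dB SPL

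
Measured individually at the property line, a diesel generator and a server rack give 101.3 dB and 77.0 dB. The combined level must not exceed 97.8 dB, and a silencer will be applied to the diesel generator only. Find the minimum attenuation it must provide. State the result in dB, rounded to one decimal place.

3.5 dB

Everything except the diesel generator sums to 10^(77.0/10) = 5.012e+07 in linear terms, 77.00 dB.
To meet 97.8 dB overall, the treated diesel generator may contribute at most 10^(97.8/10) − 5.012e+07 = 5.975e+09, i.e. 97.76 dB.
So the diesel generator must be reduced from 101.3 to 97.76 dB: IL = 3.54 dB.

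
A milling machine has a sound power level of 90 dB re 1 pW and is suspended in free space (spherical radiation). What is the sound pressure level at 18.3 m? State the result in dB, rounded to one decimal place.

The power spreads over a sphere of area 4π·r², so L_p = L_w − 10·log₁₀(4π·r²).
4π·r² = 4208 m², 10·log₁₀ of that is 36.241 dB.
L_p = 90 − 36.241 = 53.76 dB.

53.8 dB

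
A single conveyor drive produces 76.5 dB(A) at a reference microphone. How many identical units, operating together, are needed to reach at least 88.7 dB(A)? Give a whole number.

17

The shortfall is 88.7 − 76.5 = 12.2 dB, and N units add 10·log₁₀ N, so need 10·log₁₀ N ≥ 12.2.
N ≥ 10^(12.2/10) = 16.596, so N = 17.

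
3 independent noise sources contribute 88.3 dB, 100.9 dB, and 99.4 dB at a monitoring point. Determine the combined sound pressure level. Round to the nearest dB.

103 dB

For uncorrelated sources the intensities add, so convert each level to linear form, sum, and take 10·log₁₀ of the total.
Σ 10^(L/10) = 10^(88.3/10) + 10^(100.9/10) + 10^(99.4/10) = 2.169e+10.
L_total = 10·log₁₀(2.169e+10) = 103.36 dB.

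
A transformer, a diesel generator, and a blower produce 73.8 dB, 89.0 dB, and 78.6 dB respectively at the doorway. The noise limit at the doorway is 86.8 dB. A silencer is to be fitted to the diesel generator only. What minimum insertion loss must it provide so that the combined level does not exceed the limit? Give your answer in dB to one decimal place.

3.2 dB

The untreated sources together contribute 10^(73.8/10) + 10^(78.6/10) = 9.643e+07, i.e. 79.84 dB.
To meet 86.8 dB overall, the treated diesel generator may contribute at most 10^(86.8/10) − 9.643e+07 = 3.822e+08, i.e. 85.82 dB.
Required insertion loss = 89.0 − 85.82 = 3.18 dB.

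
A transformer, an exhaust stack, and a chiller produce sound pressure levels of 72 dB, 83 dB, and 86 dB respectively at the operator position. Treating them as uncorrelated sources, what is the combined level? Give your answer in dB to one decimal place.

87.9 dB

Incoherent sources combine by intensity addition: L_total = 10·log₁₀(Σ 10^(L_i/10)).
Σ 10^(L/10) = 10^(72/10) + 10^(83/10) + 10^(86/10) = 6.135e+08.
L_total = 10·log₁₀(6.135e+08) = 87.88 dB.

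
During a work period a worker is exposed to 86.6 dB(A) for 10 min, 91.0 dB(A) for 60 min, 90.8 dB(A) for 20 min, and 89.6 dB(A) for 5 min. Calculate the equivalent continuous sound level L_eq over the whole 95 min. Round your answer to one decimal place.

Weight each interval's intensity by its duration and average over T = 95 min:
Σ tᵢ·10^(Lᵢ/10) = 10·10^(86.6/10) + 60·10^(91.0/10) + 20·10^(90.8/10) + 5·10^(89.6/10) = 1.087e+11.
L_eq = 10·log₁₀(1.087e+11/95) = 90.59 dB(A).

90.6 dB(A)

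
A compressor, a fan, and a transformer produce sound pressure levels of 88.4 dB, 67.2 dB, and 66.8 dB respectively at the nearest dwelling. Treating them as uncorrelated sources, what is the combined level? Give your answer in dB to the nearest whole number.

88 dB

For uncorrelated sources the intensities add, so convert each level to linear form, sum, and take 10·log₁₀ of the total.
Σ 10^(L/10) = 10^(88.4/10) + 10^(67.2/10) + 10^(66.8/10) = 7.019e+08.
L_total = 10·log₁₀(7.019e+08) = 88.46 dB.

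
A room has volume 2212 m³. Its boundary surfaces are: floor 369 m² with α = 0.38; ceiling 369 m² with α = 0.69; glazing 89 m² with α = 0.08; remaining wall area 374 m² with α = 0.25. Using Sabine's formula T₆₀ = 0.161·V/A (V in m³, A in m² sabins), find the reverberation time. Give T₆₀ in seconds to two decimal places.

A = Σ Sᵢαᵢ = 369·0.38 + 369·0.69 + 89·0.08 + 374·0.25 = 495.45 m².
T₆₀ = 0.161 × 2212 / 495.45 = 0.719 s.

0.72 s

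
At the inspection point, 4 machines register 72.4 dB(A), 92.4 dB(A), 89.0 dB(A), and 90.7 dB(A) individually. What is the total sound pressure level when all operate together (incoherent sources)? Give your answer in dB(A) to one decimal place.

For uncorrelated sources the intensities add, so convert each level to linear form, sum, and take 10·log₁₀ of the total.
Σ 10^(L/10) = 10^(72.4/10) + 10^(92.4/10) + 10^(89.0/10) + 10^(90.7/10) = 3.724e+09.
L_total = 10·log₁₀(3.724e+09) = 95.71 dB(A).

95.7 dB(A)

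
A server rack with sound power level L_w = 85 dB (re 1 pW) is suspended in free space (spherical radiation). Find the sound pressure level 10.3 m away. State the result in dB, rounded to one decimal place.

53.8 dB

L_p = L_w − 10·log₁₀(4π·r²) with r = 10.3 m.
4π·r² = 1333 m², 10·log₁₀ of that is 31.249 dB.
L_p = 85 − 31.249 = 53.75 dB.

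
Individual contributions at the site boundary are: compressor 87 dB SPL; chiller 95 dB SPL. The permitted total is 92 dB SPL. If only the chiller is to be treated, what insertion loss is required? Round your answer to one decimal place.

Everything except the chiller sums to 10^(87/10) = 5.012e+08 in linear terms, 87.00 dB SPL.
The limit corresponds to 10^(92/10) = 1.585e+09; subtracting the fixed part leaves 1.084e+09 for the chiller, i.e. 90.35 dB SPL.
Required insertion loss = 95 − 90.35 = 4.65 dB.

4.7 dB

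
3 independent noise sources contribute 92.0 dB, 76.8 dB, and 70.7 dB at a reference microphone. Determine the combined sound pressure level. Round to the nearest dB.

For uncorrelated sources the intensities add, so convert each level to linear form, sum, and take 10·log₁₀ of the total.
Σ 10^(L/10) = 10^(92.0/10) + 10^(76.8/10) + 10^(70.7/10) = 1.645e+09.
L_total = 10·log₁₀(1.645e+09) = 92.16 dB.

92 dB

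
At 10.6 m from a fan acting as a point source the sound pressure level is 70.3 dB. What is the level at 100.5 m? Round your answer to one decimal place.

Spherical spreading from a point source gives a 20·log₁₀(r₂/r₁) drop.
L₂ = 70.3 − 20·log₁₀(100.5/10.6) = 70.3 − 19.537 = 50.76 dB.

50.8 dB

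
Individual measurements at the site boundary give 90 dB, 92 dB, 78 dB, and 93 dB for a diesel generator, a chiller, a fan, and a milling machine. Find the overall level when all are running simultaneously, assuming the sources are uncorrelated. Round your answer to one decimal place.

Incoherent sources combine by intensity addition: L_total = 10·log₁₀(Σ 10^(L_i/10)).
Σ 10^(L/10) = 10^(90/10) + 10^(92/10) + 10^(78/10) + 10^(93/10) = 4.643e+09.
L_total = 10·log₁₀(4.643e+09) = 96.67 dB.

96.7 dB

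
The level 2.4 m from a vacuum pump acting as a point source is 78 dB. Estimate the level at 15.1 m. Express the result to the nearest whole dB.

Point-source attenuation: ΔL = 20·log₁₀(r₂/r₁) = 20·log₁₀(15.1/2.4) = 15.975 dB.
L₂ = 78 − 20·log₁₀(15.1/2.4) = 78 − 15.975 = 62.02 dB.

62 dB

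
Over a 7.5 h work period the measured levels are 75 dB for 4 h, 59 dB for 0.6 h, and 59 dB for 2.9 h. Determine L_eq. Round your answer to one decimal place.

Weight each interval's intensity by its duration and average over T = 7.5 h:
Σ tᵢ·10^(Lᵢ/10) = 4·10^(75/10) + 0.6·10^(59/10) + 2.9·10^(59/10) = 1.293e+08.
L_eq = 10·log₁₀(1.293e+08/7.5) = 72.36 dB.

72.4 dB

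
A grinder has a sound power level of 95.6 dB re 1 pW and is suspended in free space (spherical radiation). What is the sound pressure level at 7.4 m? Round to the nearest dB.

L_p = L_w − 10·log₁₀(4π·r²) with r = 7.4 m.
4π·r² = 688.1 m², 10·log₁₀ of that is 28.377 dB.
L_p = 95.6 − 28.377 = 67.22 dB.

67 dB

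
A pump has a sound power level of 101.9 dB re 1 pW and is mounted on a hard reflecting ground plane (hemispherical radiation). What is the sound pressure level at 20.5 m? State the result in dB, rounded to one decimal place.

The power spreads over a hemisphere of area 2π·r², so L_p = L_w − 10·log₁₀(2π·r²).
2π·r² = 2641 m², 10·log₁₀ of that is 34.217 dB.
L_p = 101.9 − 34.217 = 67.68 dB.

67.7 dB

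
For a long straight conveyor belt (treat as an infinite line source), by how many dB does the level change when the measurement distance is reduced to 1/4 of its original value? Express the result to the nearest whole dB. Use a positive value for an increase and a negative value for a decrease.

A line source loses 3 dB per doubling of distance; generally ΔL = −10·log₁₀(r₂/r₁).
ΔL = −10·log₁₀(0.25) = +6.02 dB.

+6 dB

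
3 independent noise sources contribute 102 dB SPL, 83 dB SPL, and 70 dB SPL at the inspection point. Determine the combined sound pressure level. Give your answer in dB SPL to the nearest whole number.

For uncorrelated sources the intensities add, so convert each level to linear form, sum, and take 10·log₁₀ of the total.
Σ 10^(L/10) = 10^(102/10) + 10^(83/10) + 10^(70/10) = 1.606e+10.
L_total = 10·log₁₀(1.606e+10) = 102.06 dB SPL.

102 dB SPL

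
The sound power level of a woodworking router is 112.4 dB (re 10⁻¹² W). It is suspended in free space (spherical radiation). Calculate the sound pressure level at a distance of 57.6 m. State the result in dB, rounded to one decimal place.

The power spreads over a sphere of area 4π·r², so L_p = L_w − 10·log₁₀(4π·r²).
4π·r² = 4.169e+04 m², 10·log₁₀ of that is 46.201 dB.
L_p = 112.4 − 46.201 = 66.20 dB.

66.2 dB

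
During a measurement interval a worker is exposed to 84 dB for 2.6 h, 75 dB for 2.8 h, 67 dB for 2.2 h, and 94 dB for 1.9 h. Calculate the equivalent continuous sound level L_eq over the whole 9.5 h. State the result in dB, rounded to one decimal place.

87.6 dB

L_eq = 10·log₁₀[(1/T)·Σ tᵢ·10^(Lᵢ/10)] with T = 9.5 h.
Σ tᵢ·10^(Lᵢ/10) = 2.6·10^(84/10) + 2.8·10^(75/10) + 2.2·10^(67/10) + 1.9·10^(94/10) = 5.525e+09.
L_eq = 10·log₁₀(5.525e+09/9.5) = 87.65 dB.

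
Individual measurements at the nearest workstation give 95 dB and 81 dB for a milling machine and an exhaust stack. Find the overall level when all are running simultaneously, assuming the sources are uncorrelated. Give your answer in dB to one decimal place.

For uncorrelated sources the intensities add, so convert each level to linear form, sum, and take 10·log₁₀ of the total.
Σ 10^(L/10) = 10^(95/10) + 10^(81/10) = 3.288e+09.
L_total = 10·log₁₀(3.288e+09) = 95.17 dB.

95.2 dB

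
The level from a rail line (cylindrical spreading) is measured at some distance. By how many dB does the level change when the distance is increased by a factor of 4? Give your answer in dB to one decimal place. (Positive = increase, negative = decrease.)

-6.0 dB

Line-source spreading: ΔL = −10·log₁₀(r₂/r₁).
ΔL = −10·log₁₀(4) = -6.02 dB.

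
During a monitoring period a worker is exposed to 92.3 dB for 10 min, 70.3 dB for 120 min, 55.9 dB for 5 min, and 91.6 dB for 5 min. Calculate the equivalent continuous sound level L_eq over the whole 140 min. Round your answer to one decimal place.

L_eq = 10·log₁₀[(1/T)·Σ tᵢ·10^(Lᵢ/10)] with T = 140 min.
Σ tᵢ·10^(Lᵢ/10) = 10·10^(92.3/10) + 120·10^(70.3/10) + 5·10^(55.9/10) + 5·10^(91.6/10) = 2.550e+10.
L_eq = 10·log₁₀(2.550e+10/140) = 82.60 dB.

82.6 dB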